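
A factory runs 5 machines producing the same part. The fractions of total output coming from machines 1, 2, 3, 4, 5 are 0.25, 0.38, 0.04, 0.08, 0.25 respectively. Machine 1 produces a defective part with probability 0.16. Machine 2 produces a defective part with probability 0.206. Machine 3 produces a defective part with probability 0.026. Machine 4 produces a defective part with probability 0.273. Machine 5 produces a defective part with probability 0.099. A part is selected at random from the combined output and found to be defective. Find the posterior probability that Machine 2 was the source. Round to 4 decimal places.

P(defective|M1) = 0.16; P(defective|M2) = 0.206; P(defective|M3) = 0.026; P(defective|M4) = 0.273; P(defective|M5) = 0.099.
Prior × likelihood for each source: 0.25·0.16=0.04000, 0.38·0.206=0.07828, 0.04·0.026=0.001040, 0.08·0.273=0.02184, 0.25·0.099=0.02475. Summing gives P(defective) = 0.16591.
P(Machine 2 | defective) = 0.07828 / 0.16591 = 0.4718.

Posterior probability ≈ 0.4718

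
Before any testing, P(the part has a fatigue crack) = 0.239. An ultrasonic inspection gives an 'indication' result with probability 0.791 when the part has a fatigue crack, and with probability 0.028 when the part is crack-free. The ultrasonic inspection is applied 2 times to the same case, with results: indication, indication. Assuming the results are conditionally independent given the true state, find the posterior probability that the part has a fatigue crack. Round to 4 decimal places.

Posterior P(H) ≈ 0.9960

Let H be the event that the part has a fatigue crack; start with P(H) = 0.239. P('indication'|H) = 0.791, P('indication'|¬H) = 0.028.
Update on result 1 ('indication'): P(H) ← 0.791·0.2390 / (0.791·0.2390 + 0.028·0.7610) = 0.18905/0.21036 = 0.8987.
Update on result 2 ('indication'): P(H) ← 0.791·0.8987 / (0.791·0.8987 + 0.028·0.1013) = 0.71088/0.71371 = 0.9960.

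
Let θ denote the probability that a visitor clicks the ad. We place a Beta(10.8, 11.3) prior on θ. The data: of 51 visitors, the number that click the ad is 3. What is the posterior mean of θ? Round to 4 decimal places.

Observing 3 successes and 48 failures updates Beta(10.8, 11.3) by adding the success and failure counts to the two shape parameters: α = 10.8+3 = 13.8, β = 11.3+48 = 59.3.
E[θ | data] = 13.8/(13.8+59.3) = 0.1888.

Posterior mean ≈ 0.1888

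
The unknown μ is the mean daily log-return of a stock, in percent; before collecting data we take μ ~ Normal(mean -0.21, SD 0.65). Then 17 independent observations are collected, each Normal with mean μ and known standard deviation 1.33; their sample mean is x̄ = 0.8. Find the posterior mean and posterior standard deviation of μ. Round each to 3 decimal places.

Posterior mean ≈ 0.600; posterior SD ≈ 0.289

Prior precision 1/τ₀² = 1/0.65² = 2.36686; data precision n/σ² = 17/1.33² = 9.61049.
Posterior precision = 2.36686 + 9.61049 = 11.9774, giving posterior SD = 1/√11.9774 = 0.289.
Posterior mean = (2.36686·-0.21 + 9.61049·0.8) / 11.9774 = 0.600.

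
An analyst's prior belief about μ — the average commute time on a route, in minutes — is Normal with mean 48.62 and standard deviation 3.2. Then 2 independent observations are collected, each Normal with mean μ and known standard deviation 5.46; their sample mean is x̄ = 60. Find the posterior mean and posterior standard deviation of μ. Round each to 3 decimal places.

Posterior mean ≈ 53.254; posterior SD ≈ 2.464

Prior precision 1/τ₀² = 1/3.2² = 0.0976562; data precision n/σ² = 2/5.46² = 0.0670880.
Posterior precision = 0.0976562 + 0.0670880 = 0.164744, giving posterior SD = 1/√0.164744 = 2.464.
Posterior mean = (0.0976562·48.62 + 0.0670880·60) / 0.164744 = 53.254.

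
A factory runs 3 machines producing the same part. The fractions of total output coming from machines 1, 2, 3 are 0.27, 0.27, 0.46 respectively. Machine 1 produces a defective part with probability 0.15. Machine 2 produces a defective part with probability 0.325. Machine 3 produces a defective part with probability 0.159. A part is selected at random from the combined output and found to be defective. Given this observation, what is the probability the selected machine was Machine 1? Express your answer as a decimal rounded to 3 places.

Posterior probability ≈ 0.201

Tabulate prior·likelihood by source: [1] prior 0.27, lik 0.15, product 0.04050; [2] prior 0.27, lik 0.325, product 0.08775; [3] prior 0.46, lik 0.159, product 0.07314.
Normalizing constant = 0.20139; the posterior for Machine 1 is its product over the sum, 0.04050/0.20139 = 0.201.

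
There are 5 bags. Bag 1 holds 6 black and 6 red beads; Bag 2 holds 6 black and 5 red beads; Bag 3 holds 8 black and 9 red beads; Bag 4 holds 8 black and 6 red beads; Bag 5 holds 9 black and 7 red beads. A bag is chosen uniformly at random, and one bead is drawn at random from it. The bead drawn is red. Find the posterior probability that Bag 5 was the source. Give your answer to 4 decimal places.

Posterior probability ≈ 0.1862

Tabulate prior·likelihood by source: [1] prior 0.2, lik 0.5, product 0.1000; [2] prior 0.2, lik 0.4545, product 0.09091; [3] prior 0.2, lik 0.5294, product 0.1059; [4] prior 0.2, lik 0.4286, product 0.08571; [5] prior 0.2, lik 0.4375, product 0.08750.
Normalizing constant = 0.47001; the posterior for Bag 5 is its product over the sum, 0.08750/0.47001 = 0.1862.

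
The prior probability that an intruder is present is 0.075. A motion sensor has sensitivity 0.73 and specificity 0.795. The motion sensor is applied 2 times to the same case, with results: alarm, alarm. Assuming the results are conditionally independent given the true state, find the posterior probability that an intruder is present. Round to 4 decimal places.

Let H be the event that an intruder is present; start with P(H) = 0.075. P('alarm'|H) = 0.73, P('alarm'|¬H) = 0.205.
Update on result 1 ('alarm'): P(H) ← 0.73·0.0750 / (0.73·0.0750 + 0.205·0.9250) = 0.054750/0.24437 = 0.2240.
Update on result 2 ('alarm'): P(H) ← 0.73·0.2240 / (0.73·0.2240 + 0.205·0.7760) = 0.16355/0.32262 = 0.5069.

Posterior P(H) ≈ 0.5069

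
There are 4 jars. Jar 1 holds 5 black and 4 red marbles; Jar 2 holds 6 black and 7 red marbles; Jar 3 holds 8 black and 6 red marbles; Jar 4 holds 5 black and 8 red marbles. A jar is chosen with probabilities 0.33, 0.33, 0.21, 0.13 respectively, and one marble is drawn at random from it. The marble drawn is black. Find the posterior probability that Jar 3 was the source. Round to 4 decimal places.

P(black|Jar 1) = 0.5556; P(black|Jar 2) = 0.4615; P(black|Jar 3) = 0.5714; P(black|Jar 4) = 0.3846.
Prior × likelihood for each source: 0.33·0.5556=0.1833, 0.33·0.4615=0.1523, 0.21·0.5714=0.1200, 0.13·0.3846=0.05000. Summing gives P(black) = 0.50564.
P(Jar 3 | black) = 0.1200 / 0.50564 = 0.2373.

Posterior probability ≈ 0.2373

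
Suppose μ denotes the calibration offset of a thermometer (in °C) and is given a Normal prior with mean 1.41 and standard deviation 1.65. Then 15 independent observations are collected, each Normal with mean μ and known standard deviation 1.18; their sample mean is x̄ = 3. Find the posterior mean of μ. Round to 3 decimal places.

Posterior mean ≈ 2.948

With known σ, the Normal prior is conjugate. Weight on the data is w = (n/σ²)/(n/σ² + 1/τ₀²) = 10.7728/(10.7728+0.367309) = 0.96703.
Posterior mean = w·x̄ + (1−w)·μ₀ = 0.96703·3 + 0.032972·1.41 = 2.948.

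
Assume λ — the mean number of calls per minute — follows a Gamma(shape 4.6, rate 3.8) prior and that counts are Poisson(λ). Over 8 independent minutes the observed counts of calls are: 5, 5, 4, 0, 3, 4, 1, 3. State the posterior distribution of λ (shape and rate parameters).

The Poisson likelihood adds the total count to the shape and the number of exposure periods to the rate. Here ∑xᵢ = 25 and n = 8, so shape 4.6→29.6 and rate 3.8→11.8.

Posterior: Gamma(shape=29.6, rate=11.8)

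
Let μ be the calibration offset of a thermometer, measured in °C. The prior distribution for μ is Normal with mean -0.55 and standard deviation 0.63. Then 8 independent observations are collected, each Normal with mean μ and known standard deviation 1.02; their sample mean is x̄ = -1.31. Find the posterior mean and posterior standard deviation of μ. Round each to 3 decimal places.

With known σ, the Normal prior is conjugate. Weight on the data is w = (n/σ²)/(n/σ² + 1/τ₀²) = 7.68935/(7.68935+2.51953) = 0.75320.
Posterior mean = w·x̄ + (1−w)·μ₀ = 0.75320·-1.31 + 0.24680·-0.55 = -1.122. Posterior variance = 1/(7.68935+2.51953) = 0.0979540, so SD = 0.313.

Posterior mean ≈ -1.122; posterior SD ≈ 0.313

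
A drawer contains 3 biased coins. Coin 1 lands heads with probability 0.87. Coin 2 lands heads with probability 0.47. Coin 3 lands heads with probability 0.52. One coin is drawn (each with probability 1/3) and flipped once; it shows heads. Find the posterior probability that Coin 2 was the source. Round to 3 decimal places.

Tabulate prior·likelihood by source: [1] prior 0.333333, lik 0.87, product 0.2900; [2] prior 0.333333, lik 0.47, product 0.1567; [3] prior 0.333333, lik 0.52, product 0.1733.
Normalizing constant = 0.62000; the posterior for Coin 2 is its product over the sum, 0.1567/0.62000 = 0.253.

Posterior probability ≈ 0.253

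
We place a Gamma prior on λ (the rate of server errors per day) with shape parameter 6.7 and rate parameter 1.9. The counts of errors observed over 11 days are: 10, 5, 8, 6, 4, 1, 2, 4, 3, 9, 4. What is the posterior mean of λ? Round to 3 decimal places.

Posterior mean ≈ 4.860

The Poisson likelihood adds the total count to the shape and the number of exposure periods to the rate. Here ∑xᵢ = 56 and n = 11, so shape 6.7→62.7 and rate 1.9→12.9.
E[λ | data] = 62.7/12.9 = 4.860.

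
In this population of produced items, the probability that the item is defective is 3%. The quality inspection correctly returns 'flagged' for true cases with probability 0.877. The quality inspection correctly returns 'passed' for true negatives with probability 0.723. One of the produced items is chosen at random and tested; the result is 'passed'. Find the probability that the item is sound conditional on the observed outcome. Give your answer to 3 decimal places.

Let H be the event that the item is defective. P(H) = 0.03, so P(¬H) = 0.97. With E the 'passed' result, P(E|H) = 0.123 and P(E|¬H) = 0.723.
P(E) = 0.123·0.03 + 0.723·0.97 = 0.0036900 + 0.70131 = 0.70500.
By Bayes' theorem, P(H|E) = 0.0036900 / 0.70500 = 0.005. Hence P(¬H|E) = 1 − 0.005 = 0.995.

P(¬H | E) ≈ 0.995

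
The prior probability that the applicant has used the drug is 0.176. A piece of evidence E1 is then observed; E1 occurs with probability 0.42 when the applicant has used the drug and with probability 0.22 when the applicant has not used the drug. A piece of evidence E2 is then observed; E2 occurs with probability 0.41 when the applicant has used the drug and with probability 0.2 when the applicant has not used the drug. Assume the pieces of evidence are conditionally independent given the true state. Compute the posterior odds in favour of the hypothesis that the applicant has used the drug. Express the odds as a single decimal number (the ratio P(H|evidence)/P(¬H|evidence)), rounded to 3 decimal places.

Posterior odds ≈ 0.836

Prior odds = 0.176/(1−0.176) = 0.21359. In log-odds, ln(0.21359) = -1.5437.
Add log likelihood ratios: ln(1.9091) + ln(2.0500) = 1.3645.
Posterior log-odds = -0.17922, so posterior odds = exp(-0.17922) = 0.83592.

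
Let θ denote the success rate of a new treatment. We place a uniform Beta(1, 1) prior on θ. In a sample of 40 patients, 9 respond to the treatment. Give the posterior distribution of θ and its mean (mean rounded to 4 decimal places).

Posterior: Beta(10, 32); mean ≈ 0.2381

The binomial likelihood is conjugate to the Beta prior: with 9 successes and 31 failures, the posterior is Beta(1+9, 1+31) = Beta(10, 32).
Posterior mean = α/(α+β) = 10/42 = 0.2381.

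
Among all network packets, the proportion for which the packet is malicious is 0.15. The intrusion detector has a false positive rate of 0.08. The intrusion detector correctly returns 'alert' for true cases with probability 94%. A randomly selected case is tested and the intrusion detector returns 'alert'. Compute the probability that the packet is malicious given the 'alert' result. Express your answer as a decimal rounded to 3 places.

P(H | E) ≈ 0.675

Let H be the event that the packet is malicious. P(H) = 0.15, so P(¬H) = 0.85. With E the 'alert' result, P(E|H) = 0.94 and P(E|¬H) = 0.08.
P(E) = 0.94·0.15 + 0.08·0.85 = 0.14100 + 0.068000 = 0.20900.
By Bayes' theorem, P(H|E) = 0.14100 / 0.20900 = 0.675.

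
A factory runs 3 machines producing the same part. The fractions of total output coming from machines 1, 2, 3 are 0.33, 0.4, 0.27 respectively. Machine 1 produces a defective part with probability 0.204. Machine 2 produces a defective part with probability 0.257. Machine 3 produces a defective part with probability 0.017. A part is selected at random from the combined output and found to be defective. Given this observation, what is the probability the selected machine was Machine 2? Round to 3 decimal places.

Posterior probability ≈ 0.588

Tabulate prior·likelihood by source: [1] prior 0.33, lik 0.204, product 0.06732; [2] prior 0.4, lik 0.257, product 0.1028; [3] prior 0.27, lik 0.017, product 0.004590.
Normalizing constant = 0.17471; the posterior for Machine 2 is its product over the sum, 0.1028/0.17471 = 0.588.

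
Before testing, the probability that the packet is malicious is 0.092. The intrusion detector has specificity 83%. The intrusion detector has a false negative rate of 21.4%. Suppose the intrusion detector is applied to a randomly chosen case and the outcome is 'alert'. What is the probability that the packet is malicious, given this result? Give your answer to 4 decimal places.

P(H | E) ≈ 0.3190

Write H for 'the packet is malicious'. Prior odds H:¬H = 0.092/0.908 = 0.10132. For the 'alert' outcome, the likelihood ratio is 0.786/0.17 = 4.6235.
Posterior odds = 0.10132 × 4.6235 = 0.46846, so P(H|E) = 0.46846/(1+0.46846) = 0.3190.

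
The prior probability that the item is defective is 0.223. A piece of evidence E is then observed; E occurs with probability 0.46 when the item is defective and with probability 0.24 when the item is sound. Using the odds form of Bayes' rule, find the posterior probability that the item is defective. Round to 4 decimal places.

Posterior probability ≈ 0.3549

Prior odds = 0.223/(1−0.223) = 0.28700. In log-odds, ln(0.28700) = -1.2483.
Add log likelihood ratio: ln(1.9167) = 0.65059.
Posterior log-odds = -0.59768, so posterior odds = exp(-0.59768) = 0.55009. Converting, P(H|E) = 0.55009/1.5501 = 0.3549.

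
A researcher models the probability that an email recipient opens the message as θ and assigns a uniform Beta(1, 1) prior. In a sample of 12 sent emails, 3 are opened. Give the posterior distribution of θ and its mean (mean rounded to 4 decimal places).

Posterior: Beta(4, 10); mean ≈ 0.2857

Observing 3 successes and 9 failures updates Beta(1, 1) by adding the success and failure counts to the two shape parameters: α = 1+3 = 4, β = 1+9 = 10.
Posterior mean = α/(α+β) = 4/14 = 0.2857.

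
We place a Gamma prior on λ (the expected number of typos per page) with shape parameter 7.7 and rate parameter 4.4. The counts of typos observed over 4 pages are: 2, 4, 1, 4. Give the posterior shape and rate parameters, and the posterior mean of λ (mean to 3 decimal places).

The Poisson likelihood adds the total count to the shape and the number of exposure periods to the rate. Here ∑xᵢ = 11 and n = 4, so shape 7.7→18.7 and rate 4.4→8.4.
Posterior mean = shape/rate = 18.7/8.4 = 2.226.

Posterior: Gamma(shape=18.7, rate=8.4); mean ≈ 2.226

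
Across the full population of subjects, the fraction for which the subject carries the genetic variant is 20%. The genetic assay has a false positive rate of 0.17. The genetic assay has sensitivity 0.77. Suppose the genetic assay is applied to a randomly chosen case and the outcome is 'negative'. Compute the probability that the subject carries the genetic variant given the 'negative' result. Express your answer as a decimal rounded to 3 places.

P(H | E) ≈ 0.065

Let H be the event that the subject carries the genetic variant. P(H) = 0.2, so P(¬H) = 0.8. With E the 'negative' result, P(E|H) = 0.23 and P(E|¬H) = 0.83.
P(E) = 0.23·0.2 + 0.83·0.8 = 0.046000 + 0.66400 = 0.71000.
By Bayes' theorem, P(H|E) = 0.046000 / 0.71000 = 0.065.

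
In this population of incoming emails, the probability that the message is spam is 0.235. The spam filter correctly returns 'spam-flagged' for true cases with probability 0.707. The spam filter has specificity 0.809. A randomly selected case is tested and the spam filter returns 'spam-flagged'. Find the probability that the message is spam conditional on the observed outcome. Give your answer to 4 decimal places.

Let H be the event that the message is spam. P(H) = 0.235, so P(¬H) = 0.765. With E the 'spam-flagged' result, P(E|H) = 0.707 and P(E|¬H) = 0.191.
P(E) = 0.707·0.235 + 0.191·0.765 = 0.16614 + 0.14611 = 0.31226.
By Bayes' theorem, P(H|E) = 0.16614 / 0.31226 = 0.5321.

P(H | E) ≈ 0.5321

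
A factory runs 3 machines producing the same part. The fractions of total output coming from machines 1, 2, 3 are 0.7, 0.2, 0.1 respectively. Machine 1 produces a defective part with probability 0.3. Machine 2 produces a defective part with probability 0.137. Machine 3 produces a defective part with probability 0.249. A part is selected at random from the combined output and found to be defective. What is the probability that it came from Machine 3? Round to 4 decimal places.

Posterior probability ≈ 0.0949

P(defective|M1) = 0.3; P(defective|M2) = 0.137; P(defective|M3) = 0.249.
Prior × likelihood for each source: 0.7·0.3=0.2100, 0.2·0.137=0.02740, 0.1·0.249=0.02490. Summing gives P(defective) = 0.26230.
P(Machine 3 | defective) = 0.02490 / 0.26230 = 0.0949.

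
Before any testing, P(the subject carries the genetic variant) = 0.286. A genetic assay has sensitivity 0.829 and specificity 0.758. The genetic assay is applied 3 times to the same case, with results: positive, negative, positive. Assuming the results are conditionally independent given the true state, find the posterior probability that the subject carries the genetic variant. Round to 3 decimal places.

With H the event that the subject carries the genetic variant, the joint likelihood of the observed sequence is P(data|H) = 0.829·0.171·0.829 = 0.11752 and P(data|¬H) = 0.242·0.758·0.242 = 0.044392.
Bayes: P(H|data) = 0.286·0.11752 / (0.286·0.11752 + 0.714·0.044392) = 0.033610/0.065306 = 0.5147.

Posterior P(H) ≈ 0.515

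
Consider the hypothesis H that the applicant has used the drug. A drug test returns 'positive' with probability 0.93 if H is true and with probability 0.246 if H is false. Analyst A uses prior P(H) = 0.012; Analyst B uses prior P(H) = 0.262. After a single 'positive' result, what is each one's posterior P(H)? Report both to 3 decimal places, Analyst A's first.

The likelihood ratio for a 'positive' result is 0.93/0.246 = 3.7805.
Analyst A: prior odds 0.012/0.988 = 0.012146; posterior odds 0.045917; posterior probability 0.044.
Analyst B: prior odds 0.262/0.738 = 0.35501; posterior odds 1.3421; posterior probability 0.573.

Analyst A: 0.044; Analyst B: 0.573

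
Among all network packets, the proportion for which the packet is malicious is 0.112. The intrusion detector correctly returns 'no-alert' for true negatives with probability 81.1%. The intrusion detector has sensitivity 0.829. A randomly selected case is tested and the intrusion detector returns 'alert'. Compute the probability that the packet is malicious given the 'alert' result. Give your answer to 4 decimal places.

P(H | E) ≈ 0.3562

Let H be the event that the packet is malicious. P(H) = 0.112, so P(¬H) = 0.888. With E the 'alert' result, P(E|H) = 0.829 and P(E|¬H) = 0.189.
P(E) = 0.829·0.112 + 0.189·0.888 = 0.092848 + 0.16783 = 0.26068.
By Bayes' theorem, P(H|E) = 0.092848 / 0.26068 = 0.3562.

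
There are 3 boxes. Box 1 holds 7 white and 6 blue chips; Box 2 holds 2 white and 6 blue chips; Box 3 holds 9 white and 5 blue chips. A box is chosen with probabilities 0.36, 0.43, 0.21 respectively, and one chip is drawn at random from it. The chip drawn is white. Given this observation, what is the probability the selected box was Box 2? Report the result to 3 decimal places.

Posterior probability ≈ 0.246

Tabulate prior·likelihood by source: [1] prior 0.36, lik 0.5385, product 0.1938; [2] prior 0.43, lik 0.25, product 0.1075; [3] prior 0.21, lik 0.6429, product 0.1350.
Normalizing constant = 0.43635; the posterior for Box 2 is its product over the sum, 0.1075/0.43635 = 0.246.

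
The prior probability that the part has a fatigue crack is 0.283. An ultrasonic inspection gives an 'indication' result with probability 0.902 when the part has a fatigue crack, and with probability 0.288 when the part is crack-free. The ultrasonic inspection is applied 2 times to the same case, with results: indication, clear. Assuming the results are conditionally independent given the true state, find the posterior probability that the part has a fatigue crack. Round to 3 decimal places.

With H the event that the part has a fatigue crack, the joint likelihood of the observed sequence is P(data|H) = 0.902·0.098 = 0.088396 and P(data|¬H) = 0.288·0.712 = 0.20506.
Bayes: P(H|data) = 0.283·0.088396 / (0.283·0.088396 + 0.717·0.20506) = 0.025016/0.17204 = 0.1454.

Posterior P(H) ≈ 0.145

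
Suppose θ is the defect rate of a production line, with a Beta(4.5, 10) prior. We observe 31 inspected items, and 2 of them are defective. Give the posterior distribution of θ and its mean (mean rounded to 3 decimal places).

Observing 2 successes and 29 failures updates Beta(4.5, 10) by adding the success and failure counts to the two shape parameters: α = 4.5+2 = 6.5, β = 10+29 = 39.
Posterior mean = α/(α+β) = 6.5/45.5 = 0.143.

Posterior: Beta(6.5, 39); mean ≈ 0.143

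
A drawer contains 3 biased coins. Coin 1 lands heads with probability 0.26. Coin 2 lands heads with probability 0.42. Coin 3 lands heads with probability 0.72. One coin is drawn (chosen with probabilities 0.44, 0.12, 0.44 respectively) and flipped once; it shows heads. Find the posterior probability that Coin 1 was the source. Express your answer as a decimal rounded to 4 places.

Posterior probability ≈ 0.2375

P(heads|C1) = 0.26; P(heads|C2) = 0.42; P(heads|C3) = 0.72.
Prior × likelihood for each source: 0.44·0.26=0.1144, 0.12·0.42=0.05040, 0.44·0.72=0.3168. Summing gives P(heads) = 0.48160.
P(Coin 1 | heads) = 0.1144 / 0.48160 = 0.2375.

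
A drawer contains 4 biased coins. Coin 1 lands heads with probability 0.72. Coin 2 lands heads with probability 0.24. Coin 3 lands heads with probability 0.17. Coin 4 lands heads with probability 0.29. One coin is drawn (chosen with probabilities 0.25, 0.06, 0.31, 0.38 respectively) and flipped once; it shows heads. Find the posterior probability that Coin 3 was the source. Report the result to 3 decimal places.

Posterior probability ≈ 0.147

Tabulate prior·likelihood by source: [1] prior 0.25, lik 0.72, product 0.1800; [2] prior 0.06, lik 0.24, product 0.01440; [3] prior 0.31, lik 0.17, product 0.05270; [4] prior 0.38, lik 0.29, product 0.1102.
Normalizing constant = 0.35730; the posterior for Coin 3 is its product over the sum, 0.05270/0.35730 = 0.147.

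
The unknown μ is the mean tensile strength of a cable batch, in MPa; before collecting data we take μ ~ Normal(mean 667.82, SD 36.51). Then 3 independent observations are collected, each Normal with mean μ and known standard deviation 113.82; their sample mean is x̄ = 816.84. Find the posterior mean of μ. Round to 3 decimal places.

With known σ, the Normal prior is conjugate. Weight on the data is w = (n/σ²)/(n/σ² + 1/τ₀²) = 0.00023157/(0.00023157+0.00075020) = 0.23587.
Posterior mean = w·x̄ + (1−w)·μ₀ = 0.23587·816.84 + 0.76413·667.82 = 702.969.

Posterior mean ≈ 702.969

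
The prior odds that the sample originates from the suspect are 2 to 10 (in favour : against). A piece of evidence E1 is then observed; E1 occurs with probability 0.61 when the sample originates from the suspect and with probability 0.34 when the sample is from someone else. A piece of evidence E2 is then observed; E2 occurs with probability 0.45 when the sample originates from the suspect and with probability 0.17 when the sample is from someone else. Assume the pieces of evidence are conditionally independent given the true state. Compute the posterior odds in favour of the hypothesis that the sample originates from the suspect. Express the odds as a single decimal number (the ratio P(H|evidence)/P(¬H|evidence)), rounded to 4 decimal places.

Prior odds = 2/10 = 0.20000. In log-odds, ln(0.20000) = -1.6094.
Add log likelihood ratios: ln(1.7941) + ln(2.6471) = 1.5580.
Posterior log-odds = -0.051475, so posterior odds = exp(-0.051475) = 0.94983.

Posterior odds ≈ 0.9498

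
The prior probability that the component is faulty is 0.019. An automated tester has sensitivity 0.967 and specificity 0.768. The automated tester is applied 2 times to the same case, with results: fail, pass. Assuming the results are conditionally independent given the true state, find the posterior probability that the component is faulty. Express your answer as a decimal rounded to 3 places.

Posterior P(H) ≈ 0.003

Let H be the event that the component is faulty; start with P(H) = 0.019. P('fail'|H) = 0.967, P('fail'|¬H) = 0.232.
Update on result 1 ('fail'): P(H) ← 0.967·0.0190 / (0.967·0.0190 + 0.232·0.9810) = 0.018373/0.24597 = 0.0747.
Update on result 2 ('pass'): P(H) ← 0.033·0.0747 / (0.033·0.0747 + 0.768·0.9253) = 0.0024650/0.71310 = 0.0035.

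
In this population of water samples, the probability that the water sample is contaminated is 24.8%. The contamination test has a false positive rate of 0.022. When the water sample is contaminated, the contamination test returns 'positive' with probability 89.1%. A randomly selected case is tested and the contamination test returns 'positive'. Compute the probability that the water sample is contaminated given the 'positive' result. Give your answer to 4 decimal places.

P(H | E) ≈ 0.9303

Write H for 'the water sample is contaminated'. Prior odds H:¬H = 0.248/0.752 = 0.32979. For the 'positive' outcome, the likelihood ratio is 0.891/0.022 = 40.500.
Posterior odds = 0.32979 × 40.500 = 13.356, so P(H|E) = 13.356/(1+13.356) = 0.9303.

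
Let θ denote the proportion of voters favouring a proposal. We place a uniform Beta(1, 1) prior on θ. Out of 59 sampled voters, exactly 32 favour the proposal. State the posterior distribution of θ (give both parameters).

Posterior: Beta(33, 28)

Observing 32 successes and 27 failures updates Beta(1, 1) by adding the success and failure counts to the two shape parameters: α = 1+32 = 33, β = 1+27 = 28.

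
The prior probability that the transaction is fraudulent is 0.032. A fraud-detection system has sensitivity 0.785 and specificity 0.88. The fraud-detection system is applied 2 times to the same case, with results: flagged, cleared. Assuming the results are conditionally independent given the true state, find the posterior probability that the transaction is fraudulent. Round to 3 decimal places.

Let H be the event that the transaction is fraudulent; start with P(H) = 0.032. P('flagged'|H) = 0.785, P('flagged'|¬H) = 0.12.
Update on result 1 ('flagged'): P(H) ← 0.785·0.0320 / (0.785·0.0320 + 0.12·0.9680) = 0.025120/0.14128 = 0.1778.
Update on result 2 ('cleared'): P(H) ← 0.215·0.1778 / (0.215·0.1778 + 0.88·0.8222) = 0.038228/0.76176 = 0.0502.

Posterior P(H) ≈ 0.050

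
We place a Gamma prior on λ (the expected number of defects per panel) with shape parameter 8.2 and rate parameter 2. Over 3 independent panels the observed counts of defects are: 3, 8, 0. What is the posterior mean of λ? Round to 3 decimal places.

Total count ∑xᵢ = 11 over n = 3 panels.
Gamma is conjugate to the Poisson likelihood: posterior is Gamma(shape = 8.2+11 = 19.2, rate = 2+3 = 5).
Posterior mean = shape/rate = 19.2/5 = 3.840.

Posterior mean ≈ 3.840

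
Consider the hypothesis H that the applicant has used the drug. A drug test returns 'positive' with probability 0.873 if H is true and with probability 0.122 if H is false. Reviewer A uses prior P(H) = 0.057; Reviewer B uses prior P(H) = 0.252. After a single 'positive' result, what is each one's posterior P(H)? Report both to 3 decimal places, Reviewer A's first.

Reviewer A: 0.302; Reviewer B: 0.707

P('+'|H) = 0.873, P('+'|¬H) = 0.122.
Reviewer A: numerator 0.873·0.057 = 0.049761; evidence = 0.049761+0.122·0.943 = 0.16481; posterior = 0.302.
Reviewer B: numerator 0.873·0.252 = 0.22000; evidence = 0.22000+0.122·0.748 = 0.31125; posterior = 0.707.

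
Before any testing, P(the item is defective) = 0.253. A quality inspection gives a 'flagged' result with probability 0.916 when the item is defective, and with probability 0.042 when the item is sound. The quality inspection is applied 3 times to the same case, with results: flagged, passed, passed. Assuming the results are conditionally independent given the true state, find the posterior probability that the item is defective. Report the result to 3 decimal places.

Posterior P(H) ≈ 0.054

Let H be the event that the item is defective; start with P(H) = 0.253. P('flagged'|H) = 0.916, P('flagged'|¬H) = 0.042.
Update on result 1 ('flagged'): P(H) ← 0.916·0.2530 / (0.916·0.2530 + 0.042·0.7470) = 0.23175/0.26312 = 0.8808.
Update on result 2 ('passed'): P(H) ← 0.084·0.8808 / (0.084·0.8808 + 0.958·0.1192) = 0.073984/0.18821 = 0.3931.
Update on result 3 ('passed'): P(H) ← 0.084·0.3931 / (0.084·0.3931 + 0.958·0.6069) = 0.033019/0.61444 = 0.0537.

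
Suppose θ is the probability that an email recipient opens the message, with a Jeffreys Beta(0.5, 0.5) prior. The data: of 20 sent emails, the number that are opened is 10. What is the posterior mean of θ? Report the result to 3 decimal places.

The binomial likelihood is conjugate to the Beta prior: with 10 successes and 10 failures, the posterior is Beta(0.5+10, 0.5+10) = Beta(10.5, 10.5).
Posterior mean = α/(α+β) = 10.5/21 = 0.500.

Posterior mean ≈ 0.500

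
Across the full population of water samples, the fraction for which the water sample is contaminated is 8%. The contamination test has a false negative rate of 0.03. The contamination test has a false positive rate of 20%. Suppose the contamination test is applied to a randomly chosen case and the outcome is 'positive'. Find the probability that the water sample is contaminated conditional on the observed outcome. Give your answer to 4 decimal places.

Write H for 'the water sample is contaminated'. Prior odds H:¬H = 0.08/0.92 = 0.086957. For the 'positive' outcome, the likelihood ratio is 0.97/0.2 = 4.8500.
Posterior odds = 0.086957 × 4.8500 = 0.42174, so P(H|E) = 0.42174/(1+0.42174) = 0.2966.

P(H | E) ≈ 0.2966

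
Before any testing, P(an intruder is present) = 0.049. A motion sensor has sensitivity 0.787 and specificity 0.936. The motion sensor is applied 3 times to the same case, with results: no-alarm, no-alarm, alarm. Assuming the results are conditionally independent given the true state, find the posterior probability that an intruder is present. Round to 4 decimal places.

Posterior P(H) ≈ 0.0318

Let H be the event that an intruder is present; start with P(H) = 0.049. P('alarm'|H) = 0.787, P('alarm'|¬H) = 0.064.
Update on result 1 ('no-alarm'): P(H) ← 0.213·0.0490 / (0.213·0.0490 + 0.936·0.9510) = 0.010437/0.90057 = 0.0116.
Update on result 2 ('no-alarm'): P(H) ← 0.213·0.0116 / (0.213·0.0116 + 0.936·0.9884) = 0.0024685/0.92762 = 0.0027.
Update on result 3 ('alarm'): P(H) ← 0.787·0.0027 / (0.787·0.0027 + 0.064·0.9973) = 0.0020943/0.065924 = 0.0318.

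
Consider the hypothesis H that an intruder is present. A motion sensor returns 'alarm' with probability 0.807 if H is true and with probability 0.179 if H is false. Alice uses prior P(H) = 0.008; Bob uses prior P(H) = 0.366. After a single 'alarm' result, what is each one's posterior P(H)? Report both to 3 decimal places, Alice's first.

P('+'|H) = 0.807, P('+'|¬H) = 0.179.
Alice: numerator 0.807·0.008 = 0.0064560; evidence = 0.0064560+0.179·0.992 = 0.18402; posterior = 0.035.
Bob: numerator 0.807·0.366 = 0.29536; evidence = 0.29536+0.179·0.634 = 0.40885; posterior = 0.722.

Alice: 0.035; Bob: 0.722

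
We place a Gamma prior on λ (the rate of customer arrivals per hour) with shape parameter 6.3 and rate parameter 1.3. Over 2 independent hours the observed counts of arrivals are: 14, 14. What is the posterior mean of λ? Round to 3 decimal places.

The Poisson likelihood adds the total count to the shape and the number of exposure periods to the rate. Here ∑xᵢ = 28 and n = 2, so shape 6.3→34.3 and rate 1.3→3.3.
Posterior mean = shape/rate = 34.3/3.3 = 10.394.

Posterior mean ≈ 10.394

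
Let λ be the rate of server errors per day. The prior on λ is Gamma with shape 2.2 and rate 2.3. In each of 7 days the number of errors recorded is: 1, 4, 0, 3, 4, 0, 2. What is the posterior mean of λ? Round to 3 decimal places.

Posterior mean ≈ 1.742

Total count ∑xᵢ = 14 over n = 7 days.
Gamma is conjugate to the Poisson likelihood: posterior is Gamma(shape = 2.2+14 = 16.2, rate = 2.3+7 = 9.3).
E[λ | data] = 16.2/9.3 = 1.742.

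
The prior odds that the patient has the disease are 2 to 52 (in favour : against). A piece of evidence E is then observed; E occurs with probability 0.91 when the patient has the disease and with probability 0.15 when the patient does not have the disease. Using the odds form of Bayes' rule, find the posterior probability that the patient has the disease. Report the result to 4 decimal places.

Prior odds = 2/52 = 0.038462.
Likelihood ratio for E = 0.91/0.15 = 6.0667.
Posterior odds = prior odds × LR = 0.23333.
Posterior probability = odds/(1+odds) = 0.23333/1.2333 = 0.1892.

Posterior probability ≈ 0.1892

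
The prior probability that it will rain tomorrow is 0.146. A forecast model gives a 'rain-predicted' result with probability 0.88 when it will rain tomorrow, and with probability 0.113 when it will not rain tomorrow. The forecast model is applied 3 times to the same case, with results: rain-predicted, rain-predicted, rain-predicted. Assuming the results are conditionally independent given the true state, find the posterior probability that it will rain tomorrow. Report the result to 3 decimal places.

Posterior P(H) ≈ 0.988

Let H be the event that it will rain tomorrow; start with P(H) = 0.146. P('rain-predicted'|H) = 0.88, P('rain-predicted'|¬H) = 0.113.
Update on result 1 ('rain-predicted'): P(H) ← 0.88·0.1460 / (0.88·0.1460 + 0.113·0.8540) = 0.12848/0.22498 = 0.5711.
Update on result 2 ('rain-predicted'): P(H) ← 0.88·0.5711 / (0.88·0.5711 + 0.113·0.4289) = 0.50254/0.55101 = 0.9120.
Update on result 3 ('rain-predicted'): P(H) ← 0.88·0.9120 / (0.88·0.9120 + 0.113·0.0880) = 0.80259/0.81253 = 0.9878.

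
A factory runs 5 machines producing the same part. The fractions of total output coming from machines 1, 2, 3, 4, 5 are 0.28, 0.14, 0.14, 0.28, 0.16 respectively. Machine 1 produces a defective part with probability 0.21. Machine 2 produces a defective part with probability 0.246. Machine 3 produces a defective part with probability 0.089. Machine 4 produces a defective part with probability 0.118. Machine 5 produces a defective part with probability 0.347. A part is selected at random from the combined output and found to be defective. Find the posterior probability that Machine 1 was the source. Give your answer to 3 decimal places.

Posterior probability ≈ 0.303

P(defective|M1) = 0.21; P(defective|M2) = 0.246; P(defective|M3) = 0.089; P(defective|M4) = 0.118; P(defective|M5) = 0.347.
Prior × likelihood for each source: 0.28·0.21=0.05880, 0.14·0.246=0.03444, 0.14·0.089=0.01246, 0.28·0.118=0.03304, 0.16·0.347=0.05552. Summing gives P(defective) = 0.19426.
P(Machine 1 | defective) = 0.05880 / 0.19426 = 0.303.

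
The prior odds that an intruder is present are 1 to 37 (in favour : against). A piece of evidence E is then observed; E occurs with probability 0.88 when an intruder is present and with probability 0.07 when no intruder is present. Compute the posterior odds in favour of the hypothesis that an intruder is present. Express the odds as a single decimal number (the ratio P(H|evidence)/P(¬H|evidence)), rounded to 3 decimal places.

Posterior odds ≈ 0.340

Prior odds = 1/37 = 0.027027.
Likelihood ratio for E = 0.88/0.07 = 12.571.
Posterior odds = prior odds × LR = 0.33977.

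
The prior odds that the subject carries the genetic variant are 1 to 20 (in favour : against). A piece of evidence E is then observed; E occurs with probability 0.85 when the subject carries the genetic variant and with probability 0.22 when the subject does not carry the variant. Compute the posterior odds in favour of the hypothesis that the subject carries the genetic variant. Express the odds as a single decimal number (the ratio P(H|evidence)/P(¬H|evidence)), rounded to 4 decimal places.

Posterior odds ≈ 0.1932

Prior odds = 1/20 = 0.050000.
Likelihood ratio for E = 0.85/0.22 = 3.8636.
Posterior odds = prior odds × LR = 0.19318.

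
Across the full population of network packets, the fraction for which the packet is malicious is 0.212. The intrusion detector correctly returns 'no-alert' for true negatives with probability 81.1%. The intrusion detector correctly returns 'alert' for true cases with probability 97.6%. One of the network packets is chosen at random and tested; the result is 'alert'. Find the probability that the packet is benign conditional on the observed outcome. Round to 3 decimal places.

P(¬H | E) ≈ 0.419

Let H be the event that the packet is malicious. P(H) = 0.212, so P(¬H) = 0.788. With E the 'alert' result, P(E|H) = 0.976 and P(E|¬H) = 0.189.
P(E) = 0.976·0.212 + 0.189·0.788 = 0.20691 + 0.14893 = 0.35584.
By Bayes' theorem, P(H|E) = 0.20691 / 0.35584 = 0.581. Hence P(¬H|E) = 1 − 0.581 = 0.419.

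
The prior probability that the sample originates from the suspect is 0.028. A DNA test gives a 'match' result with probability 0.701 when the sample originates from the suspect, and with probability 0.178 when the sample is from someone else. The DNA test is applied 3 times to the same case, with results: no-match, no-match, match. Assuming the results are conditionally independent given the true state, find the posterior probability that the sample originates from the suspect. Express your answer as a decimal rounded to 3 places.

Let H be the event that the sample originates from the suspect; start with P(H) = 0.028. P('match'|H) = 0.701, P('match'|¬H) = 0.178.
Update on result 1 ('no-match'): P(H) ← 0.299·0.0280 / (0.299·0.0280 + 0.822·0.9720) = 0.0083720/0.80736 = 0.0104.
Update on result 2 ('no-match'): P(H) ← 0.299·0.0104 / (0.299·0.0104 + 0.822·0.9896) = 0.0031005/0.81658 = 0.0038.
Update on result 3 ('match'): P(H) ← 0.701·0.0038 / (0.701·0.0038 + 0.178·0.9962) = 0.0026617/0.17999 = 0.0148.

Posterior P(H) ≈ 0.015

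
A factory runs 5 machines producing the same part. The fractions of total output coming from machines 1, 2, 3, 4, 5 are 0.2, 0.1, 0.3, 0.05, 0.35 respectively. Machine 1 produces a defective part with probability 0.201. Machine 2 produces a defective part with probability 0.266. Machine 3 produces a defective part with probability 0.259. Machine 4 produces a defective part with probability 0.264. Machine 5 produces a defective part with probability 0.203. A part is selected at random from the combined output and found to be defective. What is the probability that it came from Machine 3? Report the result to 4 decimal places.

Tabulate prior·likelihood by source: [1] prior 0.2, lik 0.201, product 0.04020; [2] prior 0.1, lik 0.266, product 0.02660; [3] prior 0.3, lik 0.259, product 0.07770; [4] prior 0.05, lik 0.264, product 0.01320; [5] prior 0.35, lik 0.203, product 0.07105.
Normalizing constant = 0.22875; the posterior for Machine 3 is its product over the sum, 0.07770/0.22875 = 0.3397.

Posterior probability ≈ 0.3397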